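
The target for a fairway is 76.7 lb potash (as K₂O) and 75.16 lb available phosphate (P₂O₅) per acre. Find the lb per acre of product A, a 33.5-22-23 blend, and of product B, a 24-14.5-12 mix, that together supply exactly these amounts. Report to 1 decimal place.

302.5 lb product A, 59.4 lb product B

With a, b = lb per acre of product A and product B:
K₂O: 0.23·a + 0.12·b = 76.7
P₂O₅: 0.22·a + 0.145·b = 75.16
Eliminate a: (row1) − 0.23/0.22·(row2) → -0.0315909·b = -1.87636, so b = 59.3957.
Back-substitute: a = (76.7 − 0.12·59.3957) / 0.23 = 302.489.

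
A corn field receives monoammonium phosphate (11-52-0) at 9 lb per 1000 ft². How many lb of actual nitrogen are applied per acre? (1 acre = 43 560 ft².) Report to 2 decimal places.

nitrogen per 1000 ft² = 9 × 11% = 0.99 lb.
Convert to per acre: 0.99 × 43.56 = 43.1244 lb.

43.12 lb N per acre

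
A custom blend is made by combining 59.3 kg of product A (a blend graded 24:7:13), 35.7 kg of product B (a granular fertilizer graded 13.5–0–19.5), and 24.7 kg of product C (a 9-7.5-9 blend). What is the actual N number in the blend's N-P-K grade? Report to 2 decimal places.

Total mass = 59.3 + 35.7 + 24.7 = 119.7 kg.
N mass = 24%×59.3 + 13.5%×35.7 + 9%×24.7 = 21.2745 kg.
% N = 21.2745 / 119.7 = 17.7732%.

17.77% N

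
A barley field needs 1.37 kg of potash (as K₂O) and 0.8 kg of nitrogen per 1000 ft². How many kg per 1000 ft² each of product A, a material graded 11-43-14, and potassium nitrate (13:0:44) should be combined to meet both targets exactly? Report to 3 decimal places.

Let a = kg of product A, b = kg of potassium nitrate (per 1000 ft²).
K₂O: 0.14·a + 0.44·b = 1.37
N: 0.11·a + 0.13·b = 0.8
Eliminate b: (row1) − 0.44/0.13·(row2) → -0.232308·a = -1.33769, so a = 5.75828.
Then b = (0.8 − 0.11·5.75828) / 0.13 = 1.28146.

5.758 kg product A, 1.281 kg potassium nitrate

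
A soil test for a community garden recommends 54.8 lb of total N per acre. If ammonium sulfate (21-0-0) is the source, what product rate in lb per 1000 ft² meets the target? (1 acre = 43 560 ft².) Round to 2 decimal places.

Product per acre = 54.8 / 21% = 260.952 lb.
Convert to per 1000 ft²: 260.952 × 0.0229568 = 5.99064 lb.

5.99 lb of product per thousand sq ft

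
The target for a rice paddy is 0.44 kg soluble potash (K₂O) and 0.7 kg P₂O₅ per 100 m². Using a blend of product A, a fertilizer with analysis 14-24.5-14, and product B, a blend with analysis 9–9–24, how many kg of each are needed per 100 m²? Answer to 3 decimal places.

2.779 kg product A, 0.212 kg product B

Let a = kg of product A, b = kg of product B (per 100 m²).
K₂O: 0.14·a + 0.24·b = 0.44
P₂O₅: 0.245·a + 0.09·b = 0.7
Eliminate a: (row1) − 0.14/0.245·(row2) → 0.188571·b = 0.04, so b = 0.212121.
Back-substitute: a = (0.44 − 0.24·0.212121) / 0.14 = 2.77922.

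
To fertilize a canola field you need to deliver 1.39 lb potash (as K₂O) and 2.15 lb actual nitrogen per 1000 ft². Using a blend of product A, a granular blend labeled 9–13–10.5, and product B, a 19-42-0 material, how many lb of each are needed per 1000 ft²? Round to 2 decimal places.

13.24 lb product A, 5.05 lb product B

Per-1000 ft² balance (a = product A, b = product B):
K₂O: 0.105·a + 0·b = 1.39
N: 0.09·a + 0.19·b = 2.15
Solving simultaneously: a = 13.2381, b = 5.04511.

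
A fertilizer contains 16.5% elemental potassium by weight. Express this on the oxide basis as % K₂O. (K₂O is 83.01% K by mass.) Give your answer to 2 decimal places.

%K₂O = 16.5 / 0.8301 = 19.8771%.

19.88% K₂O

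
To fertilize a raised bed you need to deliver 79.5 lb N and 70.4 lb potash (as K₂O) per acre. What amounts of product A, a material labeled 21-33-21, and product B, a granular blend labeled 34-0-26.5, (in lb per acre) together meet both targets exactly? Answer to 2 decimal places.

182.13 lb product A, 121.33 lb product B

With a, b = lb per acre of product A and product B:
N: 0.21·a + 0.34·b = 79.5
K₂O: 0.21·a + 0.265·b = 70.4
Eliminate b: (row1) − 0.34/0.265·(row2) → -0.059434·a = -10.8245, so a = 182.127.
Then b = (70.4 − 0.21·182.127) / 0.265 = 121.333.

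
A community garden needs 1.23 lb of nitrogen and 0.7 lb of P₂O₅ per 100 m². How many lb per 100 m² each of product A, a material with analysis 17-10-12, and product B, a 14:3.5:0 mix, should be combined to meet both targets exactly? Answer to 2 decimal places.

6.83 lb product A, 0.50 lb product B

Per-100 m² balance (a = product A, b = product B):
N: 0.17·a + 0.14·b = 1.23
P₂O₅: 0.1·a + 0.035·b = 0.7
Eliminate b: (row1) − 0.14/0.035·(row2) → -0.23·a = -1.57, so a = 6.82609.
Then b = (0.7 − 0.1·6.82609) / 0.035 = 0.496894.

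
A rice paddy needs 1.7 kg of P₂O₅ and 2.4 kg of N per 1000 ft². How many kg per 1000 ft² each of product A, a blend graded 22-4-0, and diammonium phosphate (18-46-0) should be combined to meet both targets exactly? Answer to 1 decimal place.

8.5 kg product A, 3.0 kg diammonium phosphate

With a, b = kg per 1000 ft² of product A and diammonium phosphate:
P₂O₅: 0.04·a + 0.46·b = 1.7
N: 0.22·a + 0.18·b = 2.4
Eliminate b: (row1) − 0.46/0.18·(row2) → -0.522222·a = -4.43333, so a = 8.48936.
Then b = (2.4 − 0.22·8.48936) / 0.18 = 2.95745.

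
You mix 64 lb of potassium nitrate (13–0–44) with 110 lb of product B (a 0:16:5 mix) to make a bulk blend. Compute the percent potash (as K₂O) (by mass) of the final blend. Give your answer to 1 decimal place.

Total mass = 64 + 110 = 174 lb.
K₂O mass = 44%×64 + 5%×110 = 33.66 lb.
% K₂O = 33.66 / 174 = 19.3448%.

19.3% K₂O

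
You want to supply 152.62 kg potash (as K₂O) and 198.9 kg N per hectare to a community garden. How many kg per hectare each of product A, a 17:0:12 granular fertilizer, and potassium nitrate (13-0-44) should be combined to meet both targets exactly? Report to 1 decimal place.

Per-hectare balance (a = product A, b = potassium nitrate):
K₂O: 0.12·a + 0.44·b = 152.62
N: 0.17·a + 0.13·b = 198.9
Solving simultaneously: a = 1143.17, b = 35.0912.

1143.2 kg product A, 35.1 kg potassium nitrate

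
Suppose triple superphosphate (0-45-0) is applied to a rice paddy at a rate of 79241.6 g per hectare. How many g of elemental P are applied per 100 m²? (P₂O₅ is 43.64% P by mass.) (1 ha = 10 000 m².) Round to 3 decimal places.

P₂O₅ per hectare = 79241.6 × 45% = 35658.7 g.
Elemental P = 35658.7 × 0.4364 = 15561.5 g per hectare.
Convert to per 100 m²: 15561.5 × 0.01 = 155.6147 g.

155.615 g P per hundred sq m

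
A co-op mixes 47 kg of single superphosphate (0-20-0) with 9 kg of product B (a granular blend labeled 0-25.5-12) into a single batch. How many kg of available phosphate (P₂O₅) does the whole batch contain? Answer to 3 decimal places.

11.695 kg P₂O₅

P₂O₅ mass = 20%×47 + 25.5%×9 = 11.695 kg.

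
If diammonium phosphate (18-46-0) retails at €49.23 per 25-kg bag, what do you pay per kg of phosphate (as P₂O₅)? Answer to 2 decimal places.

€4.28 per kg P₂O₅

P₂O₅ in bag = 25 × 46% = 11.5 kg.
Cost per kg P₂O₅ = €49.23 / 11.5 = €4.2809.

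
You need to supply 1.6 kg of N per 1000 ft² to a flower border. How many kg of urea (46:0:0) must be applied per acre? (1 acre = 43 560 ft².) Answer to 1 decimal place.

151.5 kg of product per acre

Product per 1000 ft² = 1.6 / 46% = 3.47826 kg.
Convert to per acre: 3.47826 × 43.56 = 151.513 kg.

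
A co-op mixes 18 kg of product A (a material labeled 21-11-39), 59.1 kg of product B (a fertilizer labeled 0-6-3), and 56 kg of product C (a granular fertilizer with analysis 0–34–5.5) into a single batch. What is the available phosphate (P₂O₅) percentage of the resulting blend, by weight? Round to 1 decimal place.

Total mass = 18 + 59.1 + 56 = 133.1 kg.
P₂O₅ mass = 11%×18 + 6%×59.1 + 34%×56 = 24.566 kg.
% P₂O₅ = 24.566 / 133.1 = 18.4568%.

18.5% P₂O₅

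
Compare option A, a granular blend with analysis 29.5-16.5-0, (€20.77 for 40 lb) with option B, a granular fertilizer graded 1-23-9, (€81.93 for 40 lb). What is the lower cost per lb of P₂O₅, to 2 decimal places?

€3.15 per lb P₂O₅ (option A)

option A: P₂O₅ per bag = 40 × 16.5% = 6.6 lb; cost = 20.77 / 6.6 = €3.1470/lb P₂O₅.
option B: P₂O₅ per bag = 40 × 23% = 9.2 lb; cost = 81.93 / 9.2 = €8.9054/lb P₂O₅.
option A is cheaper.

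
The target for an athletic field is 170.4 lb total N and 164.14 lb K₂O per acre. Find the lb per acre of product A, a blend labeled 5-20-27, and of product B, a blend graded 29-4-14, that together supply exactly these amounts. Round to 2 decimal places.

333.02 lb product A, 530.17 lb product B

Let a = lb of product A, b = lb of product B (per acre).
N: 0.05·a + 0.29·b = 170.4
K₂O: 0.27·a + 0.14·b = 164.14
From row1: a = (170.4 − 0.29·b) / 0.05.
Into row2: 0.27·(170.4 − 0.29·b)/0.05 + 0.14·b = 164.14 → b = 530.168, a = 333.024.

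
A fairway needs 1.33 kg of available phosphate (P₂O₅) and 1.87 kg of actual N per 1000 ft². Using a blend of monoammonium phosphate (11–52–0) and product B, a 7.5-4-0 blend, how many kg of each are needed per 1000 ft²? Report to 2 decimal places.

0.72 kg monoammonium phosphate, 23.88 kg product B

Let a = kg of monoammonium phosphate, b = kg of product B (per 1000 ft²).
P₂O₅: 0.52·a + 0.04·b = 1.33
N: 0.11·a + 0.075·b = 1.87
Eliminate b: (row1) − 0.04/0.075·(row2) → 0.461333·a = 0.332667, so a = 0.721098.
Then b = (1.87 − 0.11·0.721098) / 0.075 = 23.8757.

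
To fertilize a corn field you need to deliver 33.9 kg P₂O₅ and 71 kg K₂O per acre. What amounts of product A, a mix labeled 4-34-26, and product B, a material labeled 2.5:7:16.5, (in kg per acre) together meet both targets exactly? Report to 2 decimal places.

Let a = kg of product A, b = kg of product B (per acre).
P₂O₅: 0.34·a + 0.07·b = 33.9
K₂O: 0.26·a + 0.165·b = 71
From row1: a = (33.9 − 0.07·b) / 0.34.
Into row2: 0.26·(33.9 − 0.07·b)/0.34 + 0.165·b = 71 → b = 404.3799, a = 16.4512.

16.45 kg product A, 404.38 kg product B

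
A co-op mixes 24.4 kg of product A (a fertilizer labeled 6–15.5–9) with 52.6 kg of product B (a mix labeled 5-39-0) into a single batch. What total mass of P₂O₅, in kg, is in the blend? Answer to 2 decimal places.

P₂O₅ mass = 15.5%×24.4 + 39%×52.6 = 24.296 kg.

24.30 kg P₂O₅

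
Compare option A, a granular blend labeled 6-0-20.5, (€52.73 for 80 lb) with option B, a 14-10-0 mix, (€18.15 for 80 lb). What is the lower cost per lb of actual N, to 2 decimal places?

€1.62 per lb N (option B)

option A: N per bag = 80 × 6% = 4.8 lb; cost = 52.73 / 4.8 = €10.9854/lb N.
option B: N per bag = 80 × 14% = 11.2 lb; cost = 18.15 / 11.2 = €1.6205/lb N.
option B is cheaper.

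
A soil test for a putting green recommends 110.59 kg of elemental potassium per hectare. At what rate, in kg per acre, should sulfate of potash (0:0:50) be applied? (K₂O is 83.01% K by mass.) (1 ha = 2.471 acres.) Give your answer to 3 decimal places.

107.831 kg of product per acre

As K₂O: 110.59 / 0.8301 = 133.225 kg per hectare.
Product per hectare = 133.225 / 50% = 266.45 kg.
Convert to per acre: 266.45 × 0.404694 = 107.8308 kg.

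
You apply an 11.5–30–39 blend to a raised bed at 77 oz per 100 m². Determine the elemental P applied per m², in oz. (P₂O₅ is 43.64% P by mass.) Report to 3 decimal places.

P₂O₅ per 100 m² = 77 × 30% = 23.1 oz.
Elemental P = 23.1 × 0.4364 = 10.0808 oz per 100 m².
Convert to per m²: 10.0808 × 0.01 = 0.100808 oz.

0.101 oz P per sq m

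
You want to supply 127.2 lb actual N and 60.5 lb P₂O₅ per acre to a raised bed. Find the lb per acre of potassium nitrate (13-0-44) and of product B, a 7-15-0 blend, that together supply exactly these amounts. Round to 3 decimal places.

761.282 lb potassium nitrate, 403.333 lb product B

Let a = lb of potassium nitrate, b = lb of product B (per acre).
N: 0.13·a + 0.07·b = 127.2
P₂O₅: 0·a + 0.15·b = 60.5
Solving simultaneously: a = 761.2821, b = 403.3333.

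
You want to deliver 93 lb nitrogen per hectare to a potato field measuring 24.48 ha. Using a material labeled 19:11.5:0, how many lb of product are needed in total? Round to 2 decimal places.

Product per hectare = 93 / 19% = 489.474 lb.
Total product = 489.474 × 24.48 = 11982.316 lb.

11982.32 lb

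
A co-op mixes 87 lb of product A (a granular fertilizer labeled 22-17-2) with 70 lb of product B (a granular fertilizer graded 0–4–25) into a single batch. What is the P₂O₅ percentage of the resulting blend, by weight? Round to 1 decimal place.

11.2% P₂O₅

Total mass = 87 + 70 = 157 lb.
P₂O₅ mass = 17%×87 + 4%×70 = 17.59 lb.
% P₂O₅ = 17.59 / 157 = 11.2038%.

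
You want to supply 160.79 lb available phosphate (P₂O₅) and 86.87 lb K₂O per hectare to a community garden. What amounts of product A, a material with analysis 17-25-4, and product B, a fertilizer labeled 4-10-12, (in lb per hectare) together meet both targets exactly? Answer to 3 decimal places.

With a, b = lb per hectare of product A and product B:
P₂O₅: 0.25·a + 0.1·b = 160.79
K₂O: 0.04·a + 0.12·b = 86.87
Solving simultaneously: a = 407.9923, b = 587.9192.

407.992 lb product A, 587.919 lb product B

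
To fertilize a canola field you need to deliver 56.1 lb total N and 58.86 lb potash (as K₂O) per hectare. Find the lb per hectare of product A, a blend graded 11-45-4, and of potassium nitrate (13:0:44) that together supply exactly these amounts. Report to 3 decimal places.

Let a = lb of product A, b = lb of potassium nitrate (per hectare).
N: 0.11·a + 0.13·b = 56.1
K₂O: 0.04·a + 0.44·b = 58.86
Eliminate a: (row1) − 0.11/0.04·(row2) → -1.08·b = -105.765, so b = 97.9306.
Back-substitute: a = (56.1 − 0.13·97.9306) / 0.11 = 394.2639.

394.264 lb product A, 97.931 lb potassium nitrate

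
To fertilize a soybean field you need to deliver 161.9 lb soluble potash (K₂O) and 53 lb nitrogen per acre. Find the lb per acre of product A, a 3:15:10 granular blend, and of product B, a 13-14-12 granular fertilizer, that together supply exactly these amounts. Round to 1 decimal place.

Let a = lb of product A, b = lb of product B (per acre).
K₂O: 0.1·a + 0.12·b = 161.9
N: 0.03·a + 0.13·b = 53
Eliminate a: (row1) − 0.1/0.03·(row2) → -0.313333·b = -14.7667, so b = 47.1277.
Back-substitute: a = (161.9 − 0.12·47.1277) / 0.1 = 1562.447.

1562.4 lb product A, 47.1 lb product B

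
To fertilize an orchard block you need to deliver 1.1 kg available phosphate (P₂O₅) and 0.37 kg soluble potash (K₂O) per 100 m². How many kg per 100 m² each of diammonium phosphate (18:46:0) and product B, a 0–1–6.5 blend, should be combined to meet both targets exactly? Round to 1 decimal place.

Per-100 m² balance (a = diammonium phosphate, b = product B):
P₂O₅: 0.46·a + 0.01·b = 1.1
K₂O: 0·a + 0.065·b = 0.37
Solving simultaneously: a = 2.26756, b = 5.69231.

2.3 kg diammonium phosphate, 5.7 kg product B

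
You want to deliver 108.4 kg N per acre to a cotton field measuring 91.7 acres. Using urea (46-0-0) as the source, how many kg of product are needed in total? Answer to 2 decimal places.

Product per acre = 108.4 / 46% = 235.652 kg.
Total product = 235.652 × 91.7 = 21609.304 kg.

21609.30 kg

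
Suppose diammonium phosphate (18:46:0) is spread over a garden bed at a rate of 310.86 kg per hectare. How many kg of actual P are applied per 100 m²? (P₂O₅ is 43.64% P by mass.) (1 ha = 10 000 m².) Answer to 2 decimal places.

P₂O₅ per hectare = 310.86 × 46% = 142.996 kg.
Elemental P = 142.996 × 0.4364 = 62.4033 kg per hectare.
Convert to per 100 m²: 62.4033 × 0.01 = 0.624033 kg.

0.62 kg P per hundred sq m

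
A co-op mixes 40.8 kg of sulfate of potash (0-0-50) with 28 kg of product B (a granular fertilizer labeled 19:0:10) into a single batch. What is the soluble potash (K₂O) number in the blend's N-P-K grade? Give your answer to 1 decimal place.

Total mass = 40.8 + 28 = 68.8 kg.
K₂O mass = 50%×40.8 + 10%×28 = 23.2 kg.
% K₂O = 23.2 / 68.8 = 33.7209%.

33.7% K₂O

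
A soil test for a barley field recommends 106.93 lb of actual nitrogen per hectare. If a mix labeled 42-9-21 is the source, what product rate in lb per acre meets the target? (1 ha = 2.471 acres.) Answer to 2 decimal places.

Product per hectare = 106.93 / 42% = 254.595 lb.
Convert to per acre: 254.595 × 0.404694 = 103.033 lb.

103.03 lb of product per acre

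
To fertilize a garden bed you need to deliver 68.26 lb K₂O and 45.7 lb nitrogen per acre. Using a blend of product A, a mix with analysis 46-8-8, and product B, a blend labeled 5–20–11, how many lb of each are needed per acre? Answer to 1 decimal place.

34.6 lb product A, 595.4 lb product B

Per-acre balance (a = product A, b = product B):
K₂O: 0.08·a + 0.11·b = 68.26
N: 0.46·a + 0.05·b = 45.7
Eliminate a: (row1) − 0.08/0.46·(row2) → 0.101304·b = 60.3122, so b = 595.356.
Back-substitute: a = (68.26 − 0.11·595.356) / 0.08 = 34.6352.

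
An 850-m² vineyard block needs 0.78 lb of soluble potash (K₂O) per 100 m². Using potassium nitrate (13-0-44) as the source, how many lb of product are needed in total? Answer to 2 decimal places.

Product per 100 m² = 0.78 / 44% = 1.77273 lb.
Total product = 1.77273 × 850 / 100 = 15.0682 lb.

15.07 lb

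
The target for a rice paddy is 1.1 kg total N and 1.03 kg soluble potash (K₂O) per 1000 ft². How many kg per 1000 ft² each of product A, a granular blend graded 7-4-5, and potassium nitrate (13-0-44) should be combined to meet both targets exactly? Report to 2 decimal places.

14.41 kg product A, 0.70 kg potassium nitrate

With a, b = kg per 1000 ft² of product A and potassium nitrate:
N: 0.07·a + 0.13·b = 1.1
K₂O: 0.05·a + 0.44·b = 1.03
Eliminate b: (row1) − 0.13/0.44·(row2) → 0.0552273·a = 0.795682, so a = 14.4074.
Then b = (1.03 − 0.05·14.4074) / 0.44 = 0.703704.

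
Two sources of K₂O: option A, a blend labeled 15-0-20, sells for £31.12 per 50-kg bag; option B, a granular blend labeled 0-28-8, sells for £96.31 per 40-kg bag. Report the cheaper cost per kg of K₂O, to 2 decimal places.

option A: K₂O per bag = 50 × 20% = 10 kg; cost = 31.12 / 10 = £3.1120/kg K₂O.
option B: K₂O per bag = 40 × 8% = 3.2 kg; cost = 96.31 / 3.2 = £30.0969/kg K₂O.
option A is cheaper.

£3.11 per kg K₂O (option A)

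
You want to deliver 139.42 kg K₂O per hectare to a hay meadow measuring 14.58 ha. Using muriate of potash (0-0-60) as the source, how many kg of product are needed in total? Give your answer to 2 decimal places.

3387.91 kg

Product per hectare = 139.42 / 60% = 232.367 kg.
Total product = 232.367 × 14.58 = 3387.906 kg.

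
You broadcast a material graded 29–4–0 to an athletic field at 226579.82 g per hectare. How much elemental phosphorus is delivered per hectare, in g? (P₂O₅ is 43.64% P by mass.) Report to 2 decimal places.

P₂O₅ per hectare = 226579.82 × 4% = 9063.19 g.
Elemental P = 9063.19 × 0.4364 = 3955.177 g per hectare.

3955.18 g P per hectare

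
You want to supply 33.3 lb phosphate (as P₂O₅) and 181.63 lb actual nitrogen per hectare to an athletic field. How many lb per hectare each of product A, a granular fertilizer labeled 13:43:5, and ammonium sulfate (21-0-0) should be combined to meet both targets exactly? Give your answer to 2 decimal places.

Per-hectare balance (a = product A, b = ammonium sulfate):
P₂O₅: 0.43·a + 0·b = 33.3
N: 0.13·a + 0.21·b = 181.63
Solving simultaneously: a = 77.4419, b = 816.9646.

77.44 lb product A, 816.96 lb ammonium sulfate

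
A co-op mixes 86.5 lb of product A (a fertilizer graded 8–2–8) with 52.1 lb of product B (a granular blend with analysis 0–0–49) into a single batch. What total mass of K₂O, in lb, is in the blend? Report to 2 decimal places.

K₂O mass = 8%×86.5 + 49%×52.1 = 32.449 lb.

32.45 lb K₂O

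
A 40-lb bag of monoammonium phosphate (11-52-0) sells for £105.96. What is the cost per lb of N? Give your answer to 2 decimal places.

N in bag = 40 × 11% = 4.4 lb.
Cost per lb N = £105.96 / 4.4 = £24.0818.

£24.08 per lb N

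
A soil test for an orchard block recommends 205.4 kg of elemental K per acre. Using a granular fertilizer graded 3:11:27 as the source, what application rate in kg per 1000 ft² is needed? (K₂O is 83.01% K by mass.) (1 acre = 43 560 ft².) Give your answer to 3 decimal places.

As K₂O: 205.4 / 0.8301 = 247.44 kg per acre.
Product per acre = 247.44 / 27% = 916.445 kg.
Convert to per 1000 ft²: 916.445 × 0.0229568 = 21.0387 kg.

21.039 kg of product per thousand sq ft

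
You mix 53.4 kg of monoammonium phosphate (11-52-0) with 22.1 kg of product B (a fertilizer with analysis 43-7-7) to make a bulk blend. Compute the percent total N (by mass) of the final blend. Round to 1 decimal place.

Total mass = 53.4 + 22.1 = 75.5 kg.
N mass = 11%×53.4 + 43%×22.1 = 15.377 kg.
% N = 15.377 / 75.5 = 20.3669%.

20.4% N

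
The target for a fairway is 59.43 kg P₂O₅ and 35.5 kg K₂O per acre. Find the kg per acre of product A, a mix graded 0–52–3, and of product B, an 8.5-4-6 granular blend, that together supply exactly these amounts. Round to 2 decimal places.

Let a = kg of product A, b = kg of product B (per acre).
P₂O₅: 0.52·a + 0.04·b = 59.43
K₂O: 0.03·a + 0.06·b = 35.5
Eliminate b: (row1) − 0.04/0.06·(row2) → 0.5·a = 35.7633, so a = 71.5267.
Then b = (35.5 − 0.03·71.5267) / 0.06 = 555.903.

71.53 kg product A, 555.90 kg product B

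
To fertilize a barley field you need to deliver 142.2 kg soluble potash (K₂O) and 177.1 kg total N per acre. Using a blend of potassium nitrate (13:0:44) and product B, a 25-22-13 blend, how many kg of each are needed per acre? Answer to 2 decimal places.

With a, b = kg per acre of potassium nitrate and product B:
K₂O: 0.44·a + 0.13·b = 142.2
N: 0.13·a + 0.25·b = 177.1
From row1: a = (142.2 − 0.13·b) / 0.44.
Into row2: 0.13·(142.2 − 0.13·b)/0.44 + 0.25·b = 177.1 → b = 638.432, a = 134.554.

134.55 kg potassium nitrate, 638.43 kg product B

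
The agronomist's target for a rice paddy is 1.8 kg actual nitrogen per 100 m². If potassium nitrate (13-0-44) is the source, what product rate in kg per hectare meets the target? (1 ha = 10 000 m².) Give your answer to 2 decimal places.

Product per 100 m² = 1.8 / 13% = 13.8462 kg.
Convert to per hectare: 13.8462 × 100 = 1384.615 kg.

1384.62 kg of product per hectare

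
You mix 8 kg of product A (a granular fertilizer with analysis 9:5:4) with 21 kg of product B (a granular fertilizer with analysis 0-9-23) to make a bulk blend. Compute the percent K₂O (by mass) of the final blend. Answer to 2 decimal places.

Total mass = 8 + 21 = 29 kg.
K₂O mass = 4%×8 + 23%×21 = 5.15 kg.
% K₂O = 5.15 / 29 = 17.7586%.

17.76% K₂O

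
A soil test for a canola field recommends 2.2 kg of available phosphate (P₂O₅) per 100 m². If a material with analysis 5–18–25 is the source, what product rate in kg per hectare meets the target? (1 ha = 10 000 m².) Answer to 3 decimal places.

Product per 100 m² = 2.2 / 18% = 12.2222 kg.
Convert to per hectare: 12.2222 × 100 = 1222.2222 kg.

1222.222 kg of product per hectare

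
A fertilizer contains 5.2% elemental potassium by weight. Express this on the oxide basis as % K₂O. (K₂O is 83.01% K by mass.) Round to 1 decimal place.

%K₂O = 5.2 / 0.8301 = 6.26431%.

6.3% K₂O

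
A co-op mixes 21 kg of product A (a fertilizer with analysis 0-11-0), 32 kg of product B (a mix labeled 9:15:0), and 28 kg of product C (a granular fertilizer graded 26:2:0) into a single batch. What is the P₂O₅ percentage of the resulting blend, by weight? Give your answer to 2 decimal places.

Total mass = 21 + 32 + 28 = 81 kg.
P₂O₅ mass = 11%×21 + 15%×32 + 2%×28 = 7.67 kg.
% P₂O₅ = 7.67 / 81 = 9.46914%.

9.47% P₂O₅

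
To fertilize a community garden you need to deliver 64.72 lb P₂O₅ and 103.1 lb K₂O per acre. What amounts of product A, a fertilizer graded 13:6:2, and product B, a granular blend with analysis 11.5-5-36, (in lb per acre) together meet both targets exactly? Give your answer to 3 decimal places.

Per-acre balance (a = product A, b = product B):
P₂O₅: 0.06·a + 0.05·b = 64.72
K₂O: 0.02·a + 0.36·b = 103.1
Eliminate b: (row1) − 0.05/0.36·(row2) → 0.0572222·a = 50.4006, so a = 880.7864.
Then b = (103.1 − 0.02·880.7864) / 0.36 = 237.4563.

880.786 lb product A, 237.456 lb product B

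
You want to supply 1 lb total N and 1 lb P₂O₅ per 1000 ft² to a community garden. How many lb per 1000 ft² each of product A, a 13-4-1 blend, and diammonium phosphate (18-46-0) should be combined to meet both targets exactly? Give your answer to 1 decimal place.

Per-1000 ft² balance (a = product A, b = diammonium phosphate):
N: 0.13·a + 0.18·b = 1
P₂O₅: 0.04·a + 0.46·b = 1
Solving simultaneously: a = 5.32319, b = 1.71103.

5.3 lb product A, 1.7 lb diammonium phosphate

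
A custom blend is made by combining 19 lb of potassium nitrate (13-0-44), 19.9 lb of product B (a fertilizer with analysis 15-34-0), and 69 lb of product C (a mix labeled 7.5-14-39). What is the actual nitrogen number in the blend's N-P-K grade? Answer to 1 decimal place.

9.9% N

Total mass = 19 + 19.9 + 69 = 107.9 lb.
N mass = 13%×19 + 15%×19.9 + 7.5%×69 = 10.63 lb.
% N = 10.63 / 107.9 = 9.85171%.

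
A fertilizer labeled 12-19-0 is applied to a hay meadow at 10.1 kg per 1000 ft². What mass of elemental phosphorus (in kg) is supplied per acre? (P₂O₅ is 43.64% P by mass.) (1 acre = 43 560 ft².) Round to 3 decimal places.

36.479 kg P per acre

P₂O₅ per 1000 ft² = 10.1 × 19% = 1.919 kg.
Elemental P = 1.919 × 0.4364 = 0.837452 kg per 1000 ft².
Convert to per acre: 0.837452 × 43.56 = 36.4794 kg.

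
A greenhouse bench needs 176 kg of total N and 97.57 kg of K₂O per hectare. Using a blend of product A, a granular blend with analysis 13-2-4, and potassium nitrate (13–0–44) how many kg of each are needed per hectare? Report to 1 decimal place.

Let a = kg of product A, b = kg of potassium nitrate (per hectare).
N: 0.13·a + 0.13·b = 176
K₂O: 0.04·a + 0.44·b = 97.57
Solving simultaneously: a = 1245.31, b = 108.54.

1245.3 kg product A, 108.5 kg potassium nitrate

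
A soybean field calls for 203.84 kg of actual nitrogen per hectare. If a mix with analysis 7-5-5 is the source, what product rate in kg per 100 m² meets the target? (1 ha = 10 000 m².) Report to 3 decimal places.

29.120 kg of product per hundred sq m

Product per hectare = 203.84 / 7% = 2912 kg.
Convert to per 100 m²: 2912 × 0.01 = 29.12 kg.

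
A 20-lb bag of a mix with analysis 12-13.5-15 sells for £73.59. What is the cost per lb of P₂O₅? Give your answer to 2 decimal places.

£27.26 per lb P₂O₅

P₂O₅ in bag = 20 × 13.5% = 2.7 lb.
Cost per lb P₂O₅ = £73.59 / 2.7 = £27.2556.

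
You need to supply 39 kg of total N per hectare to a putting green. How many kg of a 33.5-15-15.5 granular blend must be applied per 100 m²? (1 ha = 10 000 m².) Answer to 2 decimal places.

1.16 kg of product per hundred sq m

Product per hectare = 39 / 33.5% = 116.418 kg.
Convert to per 100 m²: 116.418 × 0.01 = 1.16418 kg.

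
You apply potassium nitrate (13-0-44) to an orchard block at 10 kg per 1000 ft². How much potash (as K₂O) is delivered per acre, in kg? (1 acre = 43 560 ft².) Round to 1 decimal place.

191.7 kg K₂O per acre

K₂O per 1000 ft² = 10 × 44% = 4.4 kg.
Convert to per acre: 4.4 × 43.56 = 191.664 kg.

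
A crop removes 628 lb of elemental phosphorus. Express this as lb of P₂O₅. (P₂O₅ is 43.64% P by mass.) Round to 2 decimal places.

P₂O₅ = 628 / 0.4364 = 1439.047 lb.

1439.05 lb P₂O₅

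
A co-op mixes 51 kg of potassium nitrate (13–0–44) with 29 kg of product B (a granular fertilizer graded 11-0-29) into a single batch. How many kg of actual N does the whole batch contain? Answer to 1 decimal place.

N mass = 13%×51 + 11%×29 = 9.82 kg.

9.8 kg N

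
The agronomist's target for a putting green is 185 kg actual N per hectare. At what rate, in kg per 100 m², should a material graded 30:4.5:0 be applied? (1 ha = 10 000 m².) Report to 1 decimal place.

6.2 kg of product per hundred sq m

Product per hectare = 185 / 30% = 616.667 kg.
Convert to per 100 m²: 616.667 × 0.01 = 6.16667 kg.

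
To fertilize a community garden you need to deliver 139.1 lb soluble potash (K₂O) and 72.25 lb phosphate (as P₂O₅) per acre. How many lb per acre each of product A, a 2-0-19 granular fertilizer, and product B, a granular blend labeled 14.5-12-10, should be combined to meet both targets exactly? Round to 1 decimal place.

415.2 lb product A, 602.1 lb product B

Per-acre balance (a = product A, b = product B):
K₂O: 0.19·a + 0.1·b = 139.1
P₂O₅: 0·a + 0.12·b = 72.25
Solving simultaneously: a = 415.219, b = 602.083.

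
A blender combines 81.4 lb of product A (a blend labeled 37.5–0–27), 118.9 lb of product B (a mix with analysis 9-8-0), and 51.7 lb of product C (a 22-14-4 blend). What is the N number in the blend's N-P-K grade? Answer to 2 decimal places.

20.87% N

Total mass = 81.4 + 118.9 + 51.7 = 252 lb.
N mass = 37.5%×81.4 + 9%×118.9 + 22%×51.7 = 52.6 lb.
% N = 52.6 / 252 = 20.873%.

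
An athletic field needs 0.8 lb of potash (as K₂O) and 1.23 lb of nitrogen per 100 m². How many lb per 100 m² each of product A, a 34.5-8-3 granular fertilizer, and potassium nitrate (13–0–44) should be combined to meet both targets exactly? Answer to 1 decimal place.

3.0 lb product A, 1.6 lb potassium nitrate

With a, b = lb per 100 m² of product A and potassium nitrate:
K₂O: 0.03·a + 0.44·b = 0.8
N: 0.345·a + 0.13·b = 1.23
Eliminate b: (row1) − 0.44/0.13·(row2) → -1.13769·a = -3.36308, so a = 2.95605.
Then b = (1.23 − 0.345·2.95605) / 0.13 = 1.61663.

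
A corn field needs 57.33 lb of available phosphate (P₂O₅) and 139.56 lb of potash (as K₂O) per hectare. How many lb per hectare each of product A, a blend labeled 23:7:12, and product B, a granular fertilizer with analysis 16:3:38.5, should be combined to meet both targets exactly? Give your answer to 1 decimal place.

766.0 lb product A, 123.8 lb product B

Let a = lb of product A, b = lb of product B (per hectare).
P₂O₅: 0.07·a + 0.03·b = 57.33
K₂O: 0.12·a + 0.385·b = 139.56
From row1: a = (57.33 − 0.03·b) / 0.07.
Into row2: 0.12·(57.33 − 0.03·b)/0.07 + 0.385·b = 139.56 → b = 123.752, a = 765.964.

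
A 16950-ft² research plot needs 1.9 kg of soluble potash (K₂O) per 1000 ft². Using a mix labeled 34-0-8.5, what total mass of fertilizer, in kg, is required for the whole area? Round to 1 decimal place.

378.9 kg

Product per 1000 ft² = 1.9 / 8.5% = 22.3529 kg.
Total product = 22.3529 × 16950 / 1000 = 378.882 kg.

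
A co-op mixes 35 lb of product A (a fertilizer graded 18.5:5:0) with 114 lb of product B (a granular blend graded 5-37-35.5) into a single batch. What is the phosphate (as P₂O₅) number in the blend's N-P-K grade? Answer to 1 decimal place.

Total mass = 35 + 114 = 149 lb.
P₂O₅ mass = 5%×35 + 37%×114 = 43.93 lb.
% P₂O₅ = 43.93 / 149 = 29.4832%.

29.5% P₂O₅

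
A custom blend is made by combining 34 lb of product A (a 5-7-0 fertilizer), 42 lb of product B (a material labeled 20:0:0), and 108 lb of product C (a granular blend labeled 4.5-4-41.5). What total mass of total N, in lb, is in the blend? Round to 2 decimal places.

N mass = 5%×34 + 20%×42 + 4.5%×108 = 14.96 lb.

14.96 lb N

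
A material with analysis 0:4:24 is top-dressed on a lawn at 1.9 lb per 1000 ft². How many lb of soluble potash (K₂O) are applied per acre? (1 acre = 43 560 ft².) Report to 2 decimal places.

19.86 lb K₂O per acre

K₂O per 1000 ft² = 1.9 × 24% = 0.456 lb.
Convert to per acre: 0.456 × 43.56 = 19.8634 lb.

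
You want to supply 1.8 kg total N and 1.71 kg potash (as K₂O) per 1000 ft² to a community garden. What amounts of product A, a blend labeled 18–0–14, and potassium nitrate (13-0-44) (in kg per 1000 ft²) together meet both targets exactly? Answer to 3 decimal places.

9.339 kg product A, 0.915 kg potassium nitrate

Let a = kg of product A, b = kg of potassium nitrate (per 1000 ft²).
N: 0.18·a + 0.13·b = 1.8
K₂O: 0.14·a + 0.44·b = 1.71
From row1: a = (1.8 − 0.13·b) / 0.18.
Into row2: 0.14·(1.8 − 0.13·b)/0.18 + 0.44·b = 1.71 → b = 0.914754, a = 9.33934.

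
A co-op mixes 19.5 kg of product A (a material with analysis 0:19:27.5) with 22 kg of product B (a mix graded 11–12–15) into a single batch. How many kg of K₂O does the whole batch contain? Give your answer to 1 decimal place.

K₂O mass = 27.5%×19.5 + 15%×22 = 8.6625 kg.

8.7 kg K₂O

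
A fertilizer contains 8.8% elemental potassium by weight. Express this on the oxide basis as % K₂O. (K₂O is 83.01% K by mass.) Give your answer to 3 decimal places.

%K₂O = 8.8 / 0.8301 = 10.6011%.

10.601% K₂O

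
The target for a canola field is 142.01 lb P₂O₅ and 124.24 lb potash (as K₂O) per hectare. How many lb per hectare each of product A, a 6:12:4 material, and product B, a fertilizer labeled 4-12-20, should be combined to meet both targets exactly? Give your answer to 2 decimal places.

Let a = lb of product A, b = lb of product B (per hectare).
P₂O₅: 0.12·a + 0.12·b = 142.01
K₂O: 0.04·a + 0.2·b = 124.24
Eliminate a: (row1) − 0.12/0.04·(row2) → -0.48·b = -230.71, so b = 480.646.
Back-substitute: a = (142.01 − 0.12·480.646) / 0.12 = 702.771.

702.77 lb product A, 480.65 lb product B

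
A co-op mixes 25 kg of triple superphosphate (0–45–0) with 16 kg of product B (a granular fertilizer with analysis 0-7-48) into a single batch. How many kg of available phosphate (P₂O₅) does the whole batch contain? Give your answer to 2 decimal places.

12.37 kg P₂O₅

P₂O₅ mass = 45%×25 + 7%×16 = 12.37 kg.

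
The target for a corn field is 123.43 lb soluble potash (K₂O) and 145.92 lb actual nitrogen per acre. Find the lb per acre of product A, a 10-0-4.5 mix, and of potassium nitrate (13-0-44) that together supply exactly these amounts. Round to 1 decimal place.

With a, b = lb per acre of product A and potassium nitrate:
K₂O: 0.045·a + 0.44·b = 123.43
N: 0.1·a + 0.13·b = 145.92
Eliminate a: (row1) − 0.045/0.1·(row2) → 0.3815·b = 57.766, so b = 151.418.
Back-substitute: a = (123.43 − 0.44·151.418) / 0.045 = 1262.36.

1262.4 lb product A, 151.4 lb potassium nitrate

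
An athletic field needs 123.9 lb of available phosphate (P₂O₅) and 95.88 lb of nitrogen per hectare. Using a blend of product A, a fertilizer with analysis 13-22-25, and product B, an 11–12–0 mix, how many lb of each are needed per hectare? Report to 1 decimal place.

246.9 lb product A, 579.8 lb product B

Let a = lb of product A, b = lb of product B (per hectare).
P₂O₅: 0.22·a + 0.12·b = 123.9
N: 0.13·a + 0.11·b = 95.88
Eliminate b: (row1) − 0.12/0.11·(row2) → 0.0781818·a = 19.3036, so a = 246.907.
Then b = (95.88 − 0.13·246.907) / 0.11 = 579.837.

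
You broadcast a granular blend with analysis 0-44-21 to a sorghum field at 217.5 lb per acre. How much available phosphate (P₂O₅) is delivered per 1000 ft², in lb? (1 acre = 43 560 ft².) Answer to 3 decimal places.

2.197 lb P₂O₅ per thousand sq ft

P₂O₅ per acre = 217.5 × 44% = 95.7 lb.
Convert to per 1000 ft²: 95.7 × 0.0229568 = 2.19697 lb.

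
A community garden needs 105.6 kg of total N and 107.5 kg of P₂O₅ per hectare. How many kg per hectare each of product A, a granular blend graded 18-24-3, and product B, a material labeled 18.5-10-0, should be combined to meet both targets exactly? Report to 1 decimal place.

Let a = kg of product A, b = kg of product B (per hectare).
N: 0.18·a + 0.185·b = 105.6
P₂O₅: 0.24·a + 0.1·b = 107.5
Eliminate a: (row1) − 0.18/0.24·(row2) → 0.11·b = 24.975, so b = 227.045.
Back-substitute: a = (105.6 − 0.185·227.045) / 0.18 = 353.314.

353.3 kg product A, 227.0 kg product B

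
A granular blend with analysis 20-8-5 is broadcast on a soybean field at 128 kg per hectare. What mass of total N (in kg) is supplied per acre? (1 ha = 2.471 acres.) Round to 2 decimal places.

10.36 kg N per acre

nitrogen per hectare = 128 × 20% = 25.6 kg.
Convert to per acre: 25.6 × 0.404694 = 10.3602 kg.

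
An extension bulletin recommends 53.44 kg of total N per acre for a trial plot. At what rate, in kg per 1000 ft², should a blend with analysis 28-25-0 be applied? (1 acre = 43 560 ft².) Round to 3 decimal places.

Product per acre = 53.44 / 28% = 190.857 kg.
Convert to per 1000 ft²: 190.857 × 0.0229568 = 4.38148 kg.

4.381 kg of product per thousand sq ft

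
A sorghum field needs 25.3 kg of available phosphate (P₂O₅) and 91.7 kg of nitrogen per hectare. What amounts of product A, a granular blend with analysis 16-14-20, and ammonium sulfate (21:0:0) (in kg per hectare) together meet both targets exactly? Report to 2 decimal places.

180.71 kg product A, 298.98 kg ammonium sulfate

Per-hectare balance (a = product A, b = ammonium sulfate):
P₂O₅: 0.14·a + 0·b = 25.3
N: 0.16·a + 0.21·b = 91.7
Eliminate b: (row1) − 0/0.21·(row2) → 0.14·a = 25.3, so a = 180.714.
Then b = (91.7 − 0.16·180.714) / 0.21 = 298.9796.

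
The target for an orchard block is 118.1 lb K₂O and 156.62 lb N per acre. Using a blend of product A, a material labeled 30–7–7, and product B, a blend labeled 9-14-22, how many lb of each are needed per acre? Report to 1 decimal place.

Per-acre balance (a = product A, b = product B):
K₂O: 0.07·a + 0.22·b = 118.1
N: 0.3·a + 0.09·b = 156.62
Solving simultaneously: a = 399.119, b = 409.826.

399.1 lb product A, 409.8 lb product B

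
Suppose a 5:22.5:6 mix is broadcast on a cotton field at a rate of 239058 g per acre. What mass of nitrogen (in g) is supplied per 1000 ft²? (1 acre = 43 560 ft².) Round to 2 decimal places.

nitrogen per acre = 239058 × 5% = 11952.9 g.
Convert to per 1000 ft²: 11952.9 × 0.0229568 = 274.401 g.

274.40 g N per thousand sq ft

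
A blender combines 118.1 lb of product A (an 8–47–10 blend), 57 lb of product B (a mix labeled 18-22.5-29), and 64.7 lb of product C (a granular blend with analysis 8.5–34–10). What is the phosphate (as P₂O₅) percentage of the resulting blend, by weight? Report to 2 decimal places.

37.67% P₂O₅

Total mass = 118.1 + 57 + 64.7 = 239.8 lb.
P₂O₅ mass = 47%×118.1 + 22.5%×57 + 34%×64.7 = 90.33 lb.
% P₂O₅ = 90.33 / 239.8 = 37.6689%.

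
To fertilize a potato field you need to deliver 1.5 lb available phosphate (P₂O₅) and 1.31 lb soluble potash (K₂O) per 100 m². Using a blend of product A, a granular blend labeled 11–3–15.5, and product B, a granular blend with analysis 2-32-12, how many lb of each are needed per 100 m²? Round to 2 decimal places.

5.20 lb product A, 4.20 lb product B

Per-100 m² balance (a = product A, b = product B):
P₂O₅: 0.03·a + 0.32·b = 1.5
K₂O: 0.155·a + 0.12·b = 1.31
Eliminate a: (row1) − 0.03/0.155·(row2) → 0.296774·b = 1.24645, so b = 4.2.
Back-substitute: a = (1.5 − 0.32·4.2) / 0.03 = 5.2.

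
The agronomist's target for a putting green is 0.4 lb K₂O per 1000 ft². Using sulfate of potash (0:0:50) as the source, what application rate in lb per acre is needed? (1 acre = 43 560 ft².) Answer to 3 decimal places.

Product per 1000 ft² = 0.4 / 50% = 0.8 lb.
Convert to per acre: 0.8 × 43.56 = 34.848 lb.

34.848 lb of product per acre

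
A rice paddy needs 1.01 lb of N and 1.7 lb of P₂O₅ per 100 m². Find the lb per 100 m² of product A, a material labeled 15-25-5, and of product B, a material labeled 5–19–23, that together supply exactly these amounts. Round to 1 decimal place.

6.7 lb product A, 0.2 lb product B

Let a = lb of product A, b = lb of product B (per 100 m²).
N: 0.15·a + 0.05·b = 1.01
P₂O₅: 0.25·a + 0.19·b = 1.7
Eliminate a: (row1) − 0.15/0.25·(row2) → -0.064·b = -0.01, so b = 0.15625.
Back-substitute: a = (1.01 − 0.05·0.15625) / 0.15 = 6.68125.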